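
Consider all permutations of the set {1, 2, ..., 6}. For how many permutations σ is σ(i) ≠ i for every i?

!6 = 6! · Σ_{k=0}^{6} (-1)^k/k!
= 6! - 6!/1! + 6!/2! - 6!/3! + 6!/4! - 6!/5! + 6!/6!
= 720 - 720 + 360 - 120 + 30 - 6 + 1
= 265

265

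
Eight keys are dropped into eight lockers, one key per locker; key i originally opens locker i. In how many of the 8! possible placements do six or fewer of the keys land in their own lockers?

40319

# with exactly i fixed is C(8,i)·!(8-i); sum over i=0..6:
  i=0: C(8,0)·!8 = 1·14833 = 14833
  i=1: C(8,1)·!7 = 8·1854 = 14832
  i=2: C(8,2)·!6 = 28·265 = 7420
  i=3: C(8,3)·!5 = 56·44 = 2464
  i=4: C(8,4)·!4 = 70·9 = 630
  i=5: C(8,5)·!3 = 56·2 = 112
  i=6: C(8,6)·!2 = 28·1 = 28
Total = 40319.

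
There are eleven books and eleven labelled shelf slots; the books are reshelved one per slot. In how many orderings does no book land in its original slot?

14684570

Recurrence: !11 = 10·(!10 + !9).
!11 = 10·(1334961 + 133496) = 10·1468457 = 14684570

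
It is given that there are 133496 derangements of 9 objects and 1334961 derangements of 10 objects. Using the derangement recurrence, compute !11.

!11 = (11-1)·(!10 + !9) = 10·(1334961 + 133496) = 10·1468457 = 14684570.

14684570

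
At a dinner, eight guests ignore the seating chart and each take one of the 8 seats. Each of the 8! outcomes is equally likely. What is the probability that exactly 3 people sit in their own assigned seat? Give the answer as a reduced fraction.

11/180

Favorable outcomes: C(8,3)·!5 = 56·44 = 2464.
Total outcomes: 8! = 40320.
Probability = 2464/40320 = 11/180.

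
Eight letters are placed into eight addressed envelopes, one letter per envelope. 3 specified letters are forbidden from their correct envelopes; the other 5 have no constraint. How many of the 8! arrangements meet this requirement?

27240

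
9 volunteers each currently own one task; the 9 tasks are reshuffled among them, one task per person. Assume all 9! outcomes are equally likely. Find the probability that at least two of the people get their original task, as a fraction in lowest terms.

Favorable outcomes: Σ_{i≥2} C(9,i)·!(9-i) = 36·1854 + 84·265 + 126·44 + 126·9 + 84·2 + 36·1 + 9·0 + 1·1 = 95887.
Total outcomes: 9! = 362880.
Probability = 95887/362880 = 95887/362880.

95887/362880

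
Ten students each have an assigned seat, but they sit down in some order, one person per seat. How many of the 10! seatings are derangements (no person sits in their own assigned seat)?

1334961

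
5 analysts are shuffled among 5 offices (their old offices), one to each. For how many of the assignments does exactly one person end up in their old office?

45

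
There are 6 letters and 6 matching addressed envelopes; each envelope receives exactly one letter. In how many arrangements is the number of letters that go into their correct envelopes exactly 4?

15

Choose which 4 of the 6 are fixed: C(6,4) = 15.
The other 2 form a derangement: !2 = 1.
Total: 15 × 1 = 15.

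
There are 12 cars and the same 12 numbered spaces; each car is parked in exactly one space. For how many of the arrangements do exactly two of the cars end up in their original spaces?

88107426

Choose which 2 of the 12 are fixed: C(12,2) = 66.
The remaining 10 must be deranged: !10 = 1334961.
Total: 66 × 1334961 = 88107426.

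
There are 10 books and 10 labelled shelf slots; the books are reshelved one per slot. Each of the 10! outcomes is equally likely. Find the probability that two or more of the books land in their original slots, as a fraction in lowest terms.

958879/3628800

Favorable outcomes: Σ_{i≥2} C(10,i)·!(10-i) = 45·14833 + 120·1854 + 210·265 + 252·44 + 210·9 + 120·2 + 45·1 + 10·0 + 1·1 = 958879.
Total outcomes: 10! = 3628800.
Probability = 958879/3628800 = 958879/3628800.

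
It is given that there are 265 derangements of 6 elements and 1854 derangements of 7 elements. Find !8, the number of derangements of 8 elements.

!8 = (8-1)·(!7 + !6) = 7·(1854 + 265) = 7·2119 = 14833.

14833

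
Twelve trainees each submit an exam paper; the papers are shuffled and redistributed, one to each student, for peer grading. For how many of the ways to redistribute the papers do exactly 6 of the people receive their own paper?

Pick the 6 fixed positions: C(12,6) = 924 ways.
The other 6 form a derangement: !6 = 265.
Total: 924 × 265 = 244860.

244860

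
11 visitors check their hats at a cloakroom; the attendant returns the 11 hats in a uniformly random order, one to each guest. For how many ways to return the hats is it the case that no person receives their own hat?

!11 is the nearest integer to 11!/e.
11! = 39916800, and 39916800/e ≈ 14684570.08, so !11 = 14684570.

14684570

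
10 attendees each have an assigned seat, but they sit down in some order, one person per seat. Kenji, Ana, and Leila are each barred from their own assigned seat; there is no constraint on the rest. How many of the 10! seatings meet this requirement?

2656080

Let A_j be the event that the j-th constrained one is fixed. By inclusion-exclusion over the 3 events:
Σ_{j=0}^{3} (-1)^j C(3,j)(10-j)!
= C(3,0)·10! - C(3,1)·9! + C(3,2)·8! - C(3,3)·7!
= 3628800 - 1088640 + 120960 - 5040
= 2656080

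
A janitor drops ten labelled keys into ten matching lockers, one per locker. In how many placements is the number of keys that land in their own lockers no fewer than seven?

286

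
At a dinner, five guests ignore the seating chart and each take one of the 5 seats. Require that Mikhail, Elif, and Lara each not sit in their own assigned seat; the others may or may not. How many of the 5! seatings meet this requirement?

64

Let A_j be the event that the j-th constrained one is fixed. By inclusion-exclusion over the 3 events:
Σ_{j=0}^{3} (-1)^j C(3,j)(5-j)!
= C(3,0)·5! - C(3,1)·4! + C(3,2)·3! - C(3,3)·2!
= 120 - 72 + 18 - 2
= 64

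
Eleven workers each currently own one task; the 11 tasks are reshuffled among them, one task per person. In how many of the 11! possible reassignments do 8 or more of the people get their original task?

Sum C(11,i)·!(11-i) for i = 8..11:
  i=8: C(11,8)·!3 = 165·2 = 330
  i=9: C(11,9)·!2 = 55·1 = 55
  i=10: C(11,10)·!1 = 11·0 = 0
  i=11: C(11,11)·!0 = 1·1 = 1
Total = 386.

386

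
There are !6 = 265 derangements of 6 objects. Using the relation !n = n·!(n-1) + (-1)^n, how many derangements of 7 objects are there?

!7 = 7·265 - 1 = 1854.

1854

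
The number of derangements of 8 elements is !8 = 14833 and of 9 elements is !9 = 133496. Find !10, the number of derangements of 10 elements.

!10 = (10-1)·(!9 + !8) = 9·(133496 + 14833) = 9·148329 = 1334961.

1334961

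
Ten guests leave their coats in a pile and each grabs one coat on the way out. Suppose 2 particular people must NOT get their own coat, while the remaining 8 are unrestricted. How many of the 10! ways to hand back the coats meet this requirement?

Inclusion-exclusion on the 2 forbidden self-matches:
Σ_{j=0}^{2} (-1)^j C(2,j)(10-j)!
= C(2,0)·10! - C(2,1)·9! + C(2,2)·8!
= 3628800 - 725760 + 40320
= 2943360

2943360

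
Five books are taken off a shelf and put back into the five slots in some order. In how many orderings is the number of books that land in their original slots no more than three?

119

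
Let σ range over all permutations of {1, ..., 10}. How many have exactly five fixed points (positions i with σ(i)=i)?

Pick the 5 fixed positions: C(10,5) = 252 ways.
The other 5 form a derangement: !5 = 44.
Total: 252 × 44 = 11088.

11088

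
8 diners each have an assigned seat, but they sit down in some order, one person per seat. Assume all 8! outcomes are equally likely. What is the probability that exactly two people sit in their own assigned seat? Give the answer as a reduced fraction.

Favorable outcomes: C(8,2)·!6 = 28·265 = 7420.
Total outcomes: 8! = 40320.
Probability = 7420/40320 = 53/288.

53/288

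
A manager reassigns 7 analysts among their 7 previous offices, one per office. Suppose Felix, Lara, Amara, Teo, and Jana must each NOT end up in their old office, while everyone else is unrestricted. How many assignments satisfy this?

2428

Let A_j be the event that the j-th constrained one is fixed. By inclusion-exclusion over the 5 events:
Σ_{j=0}^{5} (-1)^j C(5,j)(7-j)!
= C(5,0)·7! - C(5,1)·6! + C(5,2)·5! - C(5,3)·4! + C(5,4)·3! - C(5,5)·2!
= 5040 - 3600 + 1200 - 240 + 30 - 2
= 2428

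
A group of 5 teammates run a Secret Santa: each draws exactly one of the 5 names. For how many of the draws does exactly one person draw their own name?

Pick the single fixed position: C(5,1) = 5 ways.
The remaining 4 must be deranged: !4 = 9.
Total: 5 × 9 = 45.

45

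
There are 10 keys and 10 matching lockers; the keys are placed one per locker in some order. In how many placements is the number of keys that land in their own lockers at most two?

3337406

# with exactly i fixed is C(10,i)·!(10-i); sum over i=0..2:
  i=0: C(10,0)·!10 = 1·1334961 = 1334961
  i=1: C(10,1)·!9 = 10·133496 = 1334960
  i=2: C(10,2)·!8 = 45·14833 = 667485
Total = 3337406.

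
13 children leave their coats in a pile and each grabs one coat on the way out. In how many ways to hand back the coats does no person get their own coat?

The number of derangements of 13 is !13 = Σ_{k=0}^{13} (-1)^k·13!/k!
= 13! - 13!/1! + 13!/2! - 13!/3! + 13!/4! - 13!/5! + 13!/6! - 13!/7! + 13!/8! - 13!/9! + 13!/10! - 13!/11! + 13!/12! - 13!/13!
= 6227020800 - 6227020800 + 3113510400 - 1037836800 + 259459200 - 51891840 + 8648640 - 1235520 + 154440 - 17160 + 1716 - 156 + 13 - 1
= 2290792932

2290792932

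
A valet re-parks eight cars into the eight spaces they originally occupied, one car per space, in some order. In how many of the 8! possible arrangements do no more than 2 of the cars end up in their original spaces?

37085

# with exactly i fixed is C(8,i)·!(8-i); sum over i=0..2:
  i=0: C(8,0)·!8 = 1·14833 = 14833
  i=1: C(8,1)·!7 = 8·1854 = 14832
  i=2: C(8,2)·!6 = 28·265 = 7420
Total = 37085.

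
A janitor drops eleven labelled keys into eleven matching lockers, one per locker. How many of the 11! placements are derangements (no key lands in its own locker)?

14684570

Recurrence: !11 = 11·!10 + (-1)^11.
!11 = 11·1334961 - 1 = 14684570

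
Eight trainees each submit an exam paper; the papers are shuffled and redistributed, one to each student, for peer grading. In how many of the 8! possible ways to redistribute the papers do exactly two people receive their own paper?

7420

Choose which 2 of the 8 are fixed: C(8,2) = 28.
The other 6 form a derangement: !6 = 265.
Total: 28 × 265 = 7420.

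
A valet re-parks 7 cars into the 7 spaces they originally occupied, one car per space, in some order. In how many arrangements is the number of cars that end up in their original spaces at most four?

5018

Sum C(7,i)·!(7-i) for i = 0..4:
  i=0: C(7,0)·!7 = 1·1854 = 1854
  i=1: C(7,1)·!6 = 7·265 = 1855
  i=2: C(7,2)·!5 = 21·44 = 924
  i=3: C(7,3)·!4 = 35·9 = 315
  i=4: C(7,4)·!3 = 35·2 = 70
Total = 5018.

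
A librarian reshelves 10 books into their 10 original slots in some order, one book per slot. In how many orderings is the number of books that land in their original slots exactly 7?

240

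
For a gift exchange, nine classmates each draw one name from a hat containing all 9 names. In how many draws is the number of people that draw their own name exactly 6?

168

Choose which 6 of the 9 are fixed: C(9,6) = 84.
The other 3 form a derangement: !3 = 2.
Total: 84 × 2 = 168.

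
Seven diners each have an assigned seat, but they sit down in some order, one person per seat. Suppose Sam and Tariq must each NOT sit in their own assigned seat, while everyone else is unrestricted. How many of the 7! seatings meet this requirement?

3720

Let A_j be the event that the j-th constrained one is fixed. By inclusion-exclusion over the 2 events:
Σ_{j=0}^{2} (-1)^j C(2,j)(7-j)!
= C(2,0)·7! - C(2,1)·6! + C(2,2)·5!
= 5040 - 1440 + 120
= 3720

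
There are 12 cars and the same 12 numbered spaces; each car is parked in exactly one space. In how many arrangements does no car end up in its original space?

176214841

The number of derangements of 12 is !12 = Σ_{k=0}^{12} (-1)^k·12!/k!
= 12! - 12!/1! + 12!/2! - 12!/3! + 12!/4! - 12!/5! + 12!/6! - 12!/7! + 12!/8! - 12!/9! + 12!/10! - 12!/11! + 12!/12!
= 479001600 - 479001600 + 239500800 - 79833600 + 19958400 - 3991680 + 665280 - 95040 + 11880 - 1320 + 132 - 12 + 1
= 176214841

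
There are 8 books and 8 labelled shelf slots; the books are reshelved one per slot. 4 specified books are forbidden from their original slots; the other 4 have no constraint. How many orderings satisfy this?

Let A_j be the event that the j-th constrained one is fixed. By inclusion-exclusion over the 4 events:
Σ_{j=0}^{4} (-1)^j C(4,j)(8-j)!
= C(4,0)·8! - C(4,1)·7! + C(4,2)·6! - C(4,3)·5! + C(4,4)·4!
= 40320 - 20160 + 4320 - 480 + 24
= 24024

24024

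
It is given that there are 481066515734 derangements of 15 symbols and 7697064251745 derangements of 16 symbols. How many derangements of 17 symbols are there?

!17 = (17-1)·(!16 + !15) = 16·(7697064251745 + 481066515734) = 16·8178130767479 = 130850092279664.

130850092279664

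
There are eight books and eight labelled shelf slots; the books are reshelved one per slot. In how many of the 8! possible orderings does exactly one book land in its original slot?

Choose which one of the 8 is fixed: C(8,1) = 8.
The remaining 7 must be deranged: !7 = 1854.
Total: 8 × 1854 = 14832.

14832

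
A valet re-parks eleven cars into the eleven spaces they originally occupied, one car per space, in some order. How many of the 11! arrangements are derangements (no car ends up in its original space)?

The number of derangements of 11 is !11 = Σ_{k=0}^{11} (-1)^k·11!/k!
= 11! - 11!/1! + 11!/2! - 11!/3! + 11!/4! - 11!/5! + 11!/6! - 11!/7! + 11!/8! - 11!/9! + 11!/10! - 11!/11!
= 39916800 - 39916800 + 19958400 - 6652800 + 1663200 - 332640 + 55440 - 7920 + 990 - 110 + 11 - 1
= 14684570

14684570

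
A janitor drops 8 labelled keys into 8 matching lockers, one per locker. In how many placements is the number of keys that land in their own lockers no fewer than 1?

Sum C(8,i)·!(8-i) for i = 1..8:
  i=1: C(8,1)·!7 = 8·1854 = 14832
  i=2: C(8,2)·!6 = 28·265 = 7420
  i=3: C(8,3)·!5 = 56·44 = 2464
  i=4: C(8,4)·!4 = 70·9 = 630
  i=5: C(8,5)·!3 = 56·2 = 112
  i=6: C(8,6)·!2 = 28·1 = 28
  i=7: C(8,7)·!1 = 8·0 = 0
  i=8: C(8,8)·!0 = 1·1 = 1
Total = 25487.

25487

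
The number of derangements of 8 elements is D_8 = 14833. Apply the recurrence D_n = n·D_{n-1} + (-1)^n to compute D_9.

D_9 = 9·14833 - 1 = 133496.

133496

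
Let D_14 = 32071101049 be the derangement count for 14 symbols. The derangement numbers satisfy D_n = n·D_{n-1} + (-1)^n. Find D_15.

481066515734

D_15 = 15·32071101049 - 1 = 481066515734.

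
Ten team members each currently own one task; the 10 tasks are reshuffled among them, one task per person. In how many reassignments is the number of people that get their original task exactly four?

55650

Choose which 4 of the 10 are fixed: C(10,4) = 210.
The remaining 6 must be deranged: !6 = 265.
Total: 210 × 265 = 55650.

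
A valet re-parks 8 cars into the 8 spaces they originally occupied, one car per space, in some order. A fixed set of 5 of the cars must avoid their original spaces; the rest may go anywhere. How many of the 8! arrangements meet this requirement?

Inclusion-exclusion on the 5 forbidden self-matches:
Σ_{j=0}^{5} (-1)^j C(5,j)(8-j)!
= C(5,0)·8! - C(5,1)·7! + C(5,2)·6! - C(5,3)·5! + C(5,4)·4! - C(5,5)·3!
= 40320 - 25200 + 7200 - 1200 + 120 - 6
= 21234

21234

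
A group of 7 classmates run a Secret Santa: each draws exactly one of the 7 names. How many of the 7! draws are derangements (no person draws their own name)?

!7 = 7! · Σ_{k=0}^{7} (-1)^k/k!
= 7! - 7!/1! + 7!/2! - 7!/3! + 7!/4! - 7!/5! + 7!/6! - 7!/7!
= 5040 - 5040 + 2520 - 840 + 210 - 42 + 7 - 1
= 1854

1854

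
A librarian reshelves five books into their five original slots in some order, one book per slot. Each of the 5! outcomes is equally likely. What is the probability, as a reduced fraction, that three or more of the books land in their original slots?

11/120

Favorable outcomes: Σ_{i≥3} C(5,i)·!(5-i) = 10·1 + 5·0 + 1·1 = 11.
Total outcomes: 5! = 120.
Probability = 11/120 = 11/120.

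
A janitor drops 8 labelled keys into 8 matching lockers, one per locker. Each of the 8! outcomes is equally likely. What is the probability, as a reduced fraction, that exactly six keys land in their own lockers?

1/1440

Favorable outcomes: C(8,6)·!2 = 28·1 = 28.
Total outcomes: 8! = 40320.
Probability = 28/40320 = 1/1440.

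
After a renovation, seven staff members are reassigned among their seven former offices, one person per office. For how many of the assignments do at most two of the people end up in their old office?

# with exactly i fixed is C(7,i)·!(7-i); sum over i=0..2:
  i=0: C(7,0)·!7 = 1·1854 = 1854
  i=1: C(7,1)·!6 = 7·265 = 1855
  i=2: C(7,2)·!5 = 21·44 = 924
Total = 4633.

4633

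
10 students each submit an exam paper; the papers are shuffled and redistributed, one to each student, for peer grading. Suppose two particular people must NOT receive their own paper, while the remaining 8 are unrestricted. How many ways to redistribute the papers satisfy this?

2943360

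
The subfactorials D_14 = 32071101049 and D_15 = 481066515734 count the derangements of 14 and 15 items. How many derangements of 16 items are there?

7697064251745

D_16 = (16-1)·(D_15 + D_14) = 15·(481066515734 + 32071101049) = 15·513137616783 = 7697064251745.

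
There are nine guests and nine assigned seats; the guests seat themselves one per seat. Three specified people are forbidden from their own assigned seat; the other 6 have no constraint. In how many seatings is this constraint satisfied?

Inclusion-exclusion on the 3 forbidden self-matches:
Σ_{j=0}^{3} (-1)^j C(3,j)(9-j)!
= C(3,0)·9! - C(3,1)·8! + C(3,2)·7! - C(3,3)·6!
= 362880 - 120960 + 15120 - 720
= 256320

256320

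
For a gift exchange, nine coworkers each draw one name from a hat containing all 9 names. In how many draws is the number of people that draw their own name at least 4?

6883

# with exactly i fixed is C(9,i)·!(9-i); sum over i=4..9:
  i=4: C(9,4)·!5 = 126·44 = 5544
  i=5: C(9,5)·!4 = 126·9 = 1134
  i=6: C(9,6)·!3 = 84·2 = 168
  i=7: C(9,7)·!2 = 36·1 = 36
  i=8: C(9,8)·!1 = 9·0 = 0
  i=9: C(9,9)·!0 = 1·1 = 1
Total = 6883.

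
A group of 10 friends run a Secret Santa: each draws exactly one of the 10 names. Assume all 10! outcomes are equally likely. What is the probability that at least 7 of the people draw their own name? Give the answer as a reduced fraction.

143/1814400

Favorable outcomes: Σ_{i≥7} C(10,i)·!(10-i) = 120·2 + 45·1 + 10·0 + 1·1 = 286.
Total outcomes: 10! = 3628800.
Probability = 286/3628800 = 143/1814400.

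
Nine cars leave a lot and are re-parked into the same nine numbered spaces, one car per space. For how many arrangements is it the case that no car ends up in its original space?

The subfactorial !9 = [9!/e] (nearest integer).
9! = 362880, and 362880/e ≈ 133496.09, so !9 = 133496.

133496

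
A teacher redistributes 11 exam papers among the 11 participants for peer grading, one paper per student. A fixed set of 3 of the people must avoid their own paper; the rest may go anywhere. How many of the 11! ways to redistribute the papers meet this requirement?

30078720

Inclusion-exclusion on the 3 forbidden self-matches:
Σ_{j=0}^{3} (-1)^j C(3,j)(11-j)!
= C(3,0)·11! - C(3,1)·10! + C(3,2)·9! - C(3,3)·8!
= 39916800 - 10886400 + 1088640 - 40320
= 30078720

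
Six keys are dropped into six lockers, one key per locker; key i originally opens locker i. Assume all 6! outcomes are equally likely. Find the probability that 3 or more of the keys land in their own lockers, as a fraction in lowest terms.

7/90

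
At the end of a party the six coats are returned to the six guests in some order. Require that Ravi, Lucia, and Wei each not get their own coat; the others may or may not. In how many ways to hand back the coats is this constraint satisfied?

Let A_j be the event that the j-th constrained one is fixed. By inclusion-exclusion over the 3 events:
Σ_{j=0}^{3} (-1)^j C(3,j)(6-j)!
= C(3,0)·6! - C(3,1)·5! + C(3,2)·4! - C(3,3)·3!
= 720 - 360 + 72 - 6
= 426

426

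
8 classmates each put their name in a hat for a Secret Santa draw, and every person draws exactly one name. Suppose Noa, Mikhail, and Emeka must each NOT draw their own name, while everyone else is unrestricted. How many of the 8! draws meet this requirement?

27240

Let A_j be the event that the j-th constrained one is fixed. By inclusion-exclusion over the 3 events:
Σ_{j=0}^{3} (-1)^j C(3,j)(8-j)!
= C(3,0)·8! - C(3,1)·7! + C(3,2)·6! - C(3,3)·5!
= 40320 - 15120 + 2160 - 120
= 27240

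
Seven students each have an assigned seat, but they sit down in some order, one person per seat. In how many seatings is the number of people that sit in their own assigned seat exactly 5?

Pick the 5 fixed positions: C(7,5) = 21 ways.
The other 2 form a derangement: !2 = 1.
Total: 21 × 1 = 21.

21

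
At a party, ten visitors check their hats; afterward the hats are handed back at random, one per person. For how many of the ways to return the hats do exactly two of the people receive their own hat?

667485

Pick the 2 fixed positions: C(10,2) = 45 ways.
The remaining 8 must be deranged: !8 = 14833.
Total: 45 × 14833 = 667485.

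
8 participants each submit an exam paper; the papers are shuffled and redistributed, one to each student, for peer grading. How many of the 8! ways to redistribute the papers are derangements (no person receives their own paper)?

14833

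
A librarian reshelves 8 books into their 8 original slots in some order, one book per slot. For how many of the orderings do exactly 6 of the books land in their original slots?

28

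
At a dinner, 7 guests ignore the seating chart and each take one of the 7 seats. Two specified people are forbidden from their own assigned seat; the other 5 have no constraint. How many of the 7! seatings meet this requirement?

Let A_j be the event that the j-th constrained one is fixed. By inclusion-exclusion over the 2 events:
Σ_{j=0}^{2} (-1)^j C(2,j)(7-j)!
= C(2,0)·7! - C(2,1)·6! + C(2,2)·5!
= 5040 - 1440 + 120
= 3720

3720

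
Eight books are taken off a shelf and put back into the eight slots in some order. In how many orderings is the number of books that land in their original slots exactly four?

Pick the 4 fixed positions: C(8,4) = 70 ways.
The other 4 form a derangement: !4 = 9.
Total: 70 × 9 = 630.

630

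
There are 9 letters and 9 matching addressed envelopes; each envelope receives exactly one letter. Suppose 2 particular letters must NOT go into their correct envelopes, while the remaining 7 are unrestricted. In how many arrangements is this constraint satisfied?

287280

Let A_j be the event that the j-th constrained one is fixed. By inclusion-exclusion over the 2 events:
Σ_{j=0}^{2} (-1)^j C(2,j)(9-j)!
= C(2,0)·9! - C(2,1)·8! + C(2,2)·7!
= 362880 - 80640 + 5040
= 287280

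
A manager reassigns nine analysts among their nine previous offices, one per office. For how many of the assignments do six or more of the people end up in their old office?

205

Sum C(9,i)·!(9-i) for i = 6..9:
  i=6: C(9,6)·!3 = 84·2 = 168
  i=7: C(9,7)·!2 = 36·1 = 36
  i=8: C(9,8)·!1 = 9·0 = 0
  i=9: C(9,9)·!0 = 1·1 = 1
Total = 205.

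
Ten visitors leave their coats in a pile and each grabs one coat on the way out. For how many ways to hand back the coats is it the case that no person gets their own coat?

1334961

The number of derangements of 10 is !10 = Σ_{k=0}^{10} (-1)^k·10!/k!
= 10! - 10!/1! + 10!/2! - 10!/3! + 10!/4! - 10!/5! + 10!/6! - 10!/7! + 10!/8! - 10!/9! + 10!/10!
= 3628800 - 3628800 + 1814400 - 604800 + 151200 - 30240 + 5040 - 720 + 90 - 10 + 1
= 1334961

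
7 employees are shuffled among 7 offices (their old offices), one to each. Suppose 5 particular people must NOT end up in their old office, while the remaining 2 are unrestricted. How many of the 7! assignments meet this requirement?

Let A_j be the event that the j-th constrained one is fixed. By inclusion-exclusion over the 5 events:
Σ_{j=0}^{5} (-1)^j C(5,j)(7-j)!
= C(5,0)·7! - C(5,1)·6! + C(5,2)·5! - C(5,3)·4! + C(5,4)·3! - C(5,5)·2!
= 5040 - 3600 + 1200 - 240 + 30 - 2
= 2428

2428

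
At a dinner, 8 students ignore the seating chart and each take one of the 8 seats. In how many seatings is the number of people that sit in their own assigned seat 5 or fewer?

Sum C(8,i)·!(8-i) for i = 0..5:
  i=0: C(8,0)·!8 = 1·14833 = 14833
  i=1: C(8,1)·!7 = 8·1854 = 14832
  i=2: C(8,2)·!6 = 28·265 = 7420
  i=3: C(8,3)·!5 = 56·44 = 2464
  i=4: C(8,4)·!4 = 70·9 = 630
  i=5: C(8,5)·!3 = 56·2 = 112
Total = 40291.

40291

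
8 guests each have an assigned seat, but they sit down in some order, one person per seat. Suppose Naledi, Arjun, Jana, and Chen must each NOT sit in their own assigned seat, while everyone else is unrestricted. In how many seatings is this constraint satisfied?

Inclusion-exclusion on the 4 forbidden self-matches:
Σ_{j=0}^{4} (-1)^j C(4,j)(8-j)!
= C(4,0)·8! - C(4,1)·7! + C(4,2)·6! - C(4,3)·5! + C(4,4)·4!
= 40320 - 20160 + 4320 - 480 + 24
= 24024

24024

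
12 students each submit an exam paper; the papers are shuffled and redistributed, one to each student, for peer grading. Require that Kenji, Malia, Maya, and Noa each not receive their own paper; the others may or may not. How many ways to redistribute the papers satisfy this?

Inclusion-exclusion on the 4 forbidden self-matches:
Σ_{j=0}^{4} (-1)^j C(4,j)(12-j)!
= C(4,0)·12! - C(4,1)·11! + C(4,2)·10! - C(4,3)·9! + C(4,4)·8!
= 479001600 - 159667200 + 21772800 - 1451520 + 40320
= 339696000

339696000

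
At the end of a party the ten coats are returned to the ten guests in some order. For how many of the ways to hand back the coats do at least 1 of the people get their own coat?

2293839

Sum C(10,i)·!(10-i) for i = 1..10:
  i=1: C(10,1)·!9 = 10·133496 = 1334960
  i=2: C(10,2)·!8 = 45·14833 = 667485
  i=3: C(10,3)·!7 = 120·1854 = 222480
  i=4: C(10,4)·!6 = 210·265 = 55650
  i=5: C(10,5)·!5 = 252·44 = 11088
  i=6: C(10,6)·!4 = 210·9 = 1890
  i=7: C(10,7)·!3 = 120·2 = 240
  i=8: C(10,8)·!2 = 45·1 = 45
  i=9: C(10,9)·!1 = 10·0 = 0
  i=10: C(10,10)·!0 = 1·1 = 1
Total = 2293839.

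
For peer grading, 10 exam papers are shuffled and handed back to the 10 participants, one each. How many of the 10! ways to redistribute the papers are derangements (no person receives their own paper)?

1334961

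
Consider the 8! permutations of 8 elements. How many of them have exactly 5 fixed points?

Choose which 5 of the 8 are fixed: C(8,5) = 56.
The remaining 3 must be deranged: !3 = 2.
Total: 56 × 2 = 112.

112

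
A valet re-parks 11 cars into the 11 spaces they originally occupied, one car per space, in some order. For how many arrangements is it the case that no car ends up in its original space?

By inclusion-exclusion, !11 = Σ (-1)^k · 11!/k! for k=0..11
= 11! - 11!/1! + 11!/2! - 11!/3! + 11!/4! - 11!/5! + 11!/6! - 11!/7! + 11!/8! - 11!/9! + 11!/10! - 11!/11!
= 39916800 - 39916800 + 19958400 - 6652800 + 1663200 - 332640 + 55440 - 7920 + 990 - 110 + 11 - 1
= 14684570

14684570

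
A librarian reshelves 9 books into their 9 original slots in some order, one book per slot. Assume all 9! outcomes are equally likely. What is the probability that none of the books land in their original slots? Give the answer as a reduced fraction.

16687/45360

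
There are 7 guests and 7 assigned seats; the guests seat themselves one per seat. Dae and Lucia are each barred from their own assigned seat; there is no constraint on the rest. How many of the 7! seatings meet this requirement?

3720

Inclusion-exclusion on the 2 forbidden self-matches:
Σ_{j=0}^{2} (-1)^j C(2,j)(7-j)!
= C(2,0)·7! - C(2,1)·6! + C(2,2)·5!
= 5040 - 1440 + 120
= 3720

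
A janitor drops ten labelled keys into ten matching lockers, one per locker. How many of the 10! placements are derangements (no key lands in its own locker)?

The subfactorial !10 = [10!/e] (nearest integer).
10! = 3628800, and 3628800/e ≈ 1334960.92, so !10 = 1334961.

1334961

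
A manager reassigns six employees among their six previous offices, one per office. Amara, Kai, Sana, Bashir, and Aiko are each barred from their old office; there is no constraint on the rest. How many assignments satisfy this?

309

Let A_j be the event that the j-th constrained one is fixed. By inclusion-exclusion over the 5 events:
Σ_{j=0}^{5} (-1)^j C(5,j)(6-j)!
= C(5,0)·6! - C(5,1)·5! + C(5,2)·4! - C(5,3)·3! + C(5,4)·2! - C(5,5)·1!
= 720 - 600 + 240 - 60 + 10 - 1
= 309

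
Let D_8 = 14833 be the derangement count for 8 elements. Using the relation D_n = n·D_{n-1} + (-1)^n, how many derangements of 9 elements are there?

133496

D_9 = 9·14833 - 1 = 133496.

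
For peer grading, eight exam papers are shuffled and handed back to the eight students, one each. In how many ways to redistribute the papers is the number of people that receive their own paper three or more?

3235

Sum C(8,i)·!(8-i) for i = 3..8:
  i=3: C(8,3)·!5 = 56·44 = 2464
  i=4: C(8,4)·!4 = 70·9 = 630
  i=5: C(8,5)·!3 = 56·2 = 112
  i=6: C(8,6)·!2 = 28·1 = 28
  i=7: C(8,7)·!1 = 8·0 = 0
  i=8: C(8,8)·!0 = 1·1 = 1
Total = 3235.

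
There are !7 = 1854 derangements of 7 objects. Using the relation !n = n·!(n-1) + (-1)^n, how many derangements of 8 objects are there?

14833

!8 = 8·1854 + 1 = 14833.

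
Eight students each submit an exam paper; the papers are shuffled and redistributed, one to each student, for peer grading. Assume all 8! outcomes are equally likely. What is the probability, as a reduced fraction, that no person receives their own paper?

2119/5760

Favorable outcomes: !8 = 14833.
Total outcomes: 8! = 40320.
Probability = 14833/40320 = 2119/5760.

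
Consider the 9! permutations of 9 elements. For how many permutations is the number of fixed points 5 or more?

# with exactly i fixed is C(9,i)·!(9-i); sum over i=5..9:
  i=5: C(9,5)·!4 = 126·9 = 1134
  i=6: C(9,6)·!3 = 84·2 = 168
  i=7: C(9,7)·!2 = 36·1 = 36
  i=8: C(9,8)·!1 = 9·0 = 0
  i=9: C(9,9)·!0 = 1·1 = 1
Total = 1339.

1339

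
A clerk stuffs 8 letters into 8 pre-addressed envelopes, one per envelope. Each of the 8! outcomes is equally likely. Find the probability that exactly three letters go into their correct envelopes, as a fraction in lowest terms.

11/180

Favorable outcomes: C(8,3)·!5 = 56·44 = 2464.
Total outcomes: 8! = 40320.
Probability = 2464/40320 = 11/180.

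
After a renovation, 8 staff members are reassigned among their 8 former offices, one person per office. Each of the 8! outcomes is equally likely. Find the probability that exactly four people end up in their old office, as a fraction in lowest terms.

Favorable outcomes: C(8,4)·!4 = 70·9 = 630.
Total outcomes: 8! = 40320.
Probability = 630/40320 = 1/64.

1/64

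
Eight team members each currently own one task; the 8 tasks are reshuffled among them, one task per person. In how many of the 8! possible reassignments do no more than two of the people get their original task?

37085

# with exactly i fixed is C(8,i)·!(8-i); sum over i=0..2:
  i=0: C(8,0)·!8 = 1·14833 = 14833
  i=1: C(8,1)·!7 = 8·1854 = 14832
  i=2: C(8,2)·!6 = 28·265 = 7420
Total = 37085.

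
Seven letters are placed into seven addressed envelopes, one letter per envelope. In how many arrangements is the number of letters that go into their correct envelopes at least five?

22

# with exactly i fixed is C(7,i)·!(7-i); sum over i=5..7:
  i=5: C(7,5)·!2 = 21·1 = 21
  i=6: C(7,6)·!1 = 7·0 = 0
  i=7: C(7,7)·!0 = 1·1 = 1
Total = 22.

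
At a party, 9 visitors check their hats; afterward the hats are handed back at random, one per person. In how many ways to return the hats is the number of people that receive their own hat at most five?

# with exactly i fixed is C(9,i)·!(9-i); sum over i=0..5:
  i=0: C(9,0)·!9 = 1·133496 = 133496
  i=1: C(9,1)·!8 = 9·14833 = 133497
  i=2: C(9,2)·!7 = 36·1854 = 66744
  i=3: C(9,3)·!6 = 84·265 = 22260
  i=4: C(9,4)·!5 = 126·44 = 5544
  i=5: C(9,5)·!4 = 126·9 = 1134
Total = 362675.

362675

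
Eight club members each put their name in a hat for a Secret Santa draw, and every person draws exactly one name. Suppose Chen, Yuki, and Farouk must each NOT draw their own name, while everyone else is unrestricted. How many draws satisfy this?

27240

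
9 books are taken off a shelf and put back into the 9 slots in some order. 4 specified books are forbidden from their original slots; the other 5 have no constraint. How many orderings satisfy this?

Let A_j be the event that the j-th constrained one is fixed. By inclusion-exclusion over the 4 events:
Σ_{j=0}^{4} (-1)^j C(4,j)(9-j)!
= C(4,0)·9! - C(4,1)·8! + C(4,2)·7! - C(4,3)·6! + C(4,4)·5!
= 362880 - 161280 + 30240 - 2880 + 120
= 229080

229080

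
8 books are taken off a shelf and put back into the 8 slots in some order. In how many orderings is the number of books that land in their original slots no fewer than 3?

Sum C(8,i)·!(8-i) for i = 3..8:
  i=3: C(8,3)·!5 = 56·44 = 2464
  i=4: C(8,4)·!4 = 70·9 = 630
  i=5: C(8,5)·!3 = 56·2 = 112
  i=6: C(8,6)·!2 = 28·1 = 28
  i=7: C(8,7)·!1 = 8·0 = 0
  i=8: C(8,8)·!0 = 1·1 = 1
Total = 3235.

3235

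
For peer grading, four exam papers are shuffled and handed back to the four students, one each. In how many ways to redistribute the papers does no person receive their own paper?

9

The subfactorial !4 = [4!/e] (nearest integer).
4! = 24, and 24/e ≈ 8.83, so !4 = 9.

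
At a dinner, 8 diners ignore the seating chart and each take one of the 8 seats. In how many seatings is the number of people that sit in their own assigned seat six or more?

# with exactly i fixed is C(8,i)·!(8-i); sum over i=6..8:
  i=6: C(8,6)·!2 = 28·1 = 28
  i=7: C(8,7)·!1 = 8·0 = 0
  i=8: C(8,8)·!0 = 1·1 = 1
Total = 29.

29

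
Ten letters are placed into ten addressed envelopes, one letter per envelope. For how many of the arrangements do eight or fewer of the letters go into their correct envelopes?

3628799

# with exactly i fixed is C(10,i)·!(10-i); sum over i=0..8:
  i=0: C(10,0)·!10 = 1·1334961 = 1334961
  i=1: C(10,1)·!9 = 10·133496 = 1334960
  i=2: C(10,2)·!8 = 45·14833 = 667485
  i=3: C(10,3)·!7 = 120·1854 = 222480
  i=4: C(10,4)·!6 = 210·265 = 55650
  i=5: C(10,5)·!5 = 252·44 = 11088
  i=6: C(10,6)·!4 = 210·9 = 1890
  i=7: C(10,7)·!3 = 120·2 = 240
  i=8: C(10,8)·!2 = 45·1 = 45
Total = 3628799.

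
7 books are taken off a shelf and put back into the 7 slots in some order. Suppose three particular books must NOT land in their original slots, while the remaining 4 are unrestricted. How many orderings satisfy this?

3216

Inclusion-exclusion on the 3 forbidden self-matches:
Σ_{j=0}^{3} (-1)^j C(3,j)(7-j)!
= C(3,0)·7! - C(3,1)·6! + C(3,2)·5! - C(3,3)·4!
= 5040 - 2160 + 360 - 24
= 3216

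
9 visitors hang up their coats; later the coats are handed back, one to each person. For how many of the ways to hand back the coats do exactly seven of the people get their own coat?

36

Pick the 7 fixed positions: C(9,7) = 36 ways.
The other 2 form a derangement: !2 = 1.
Total: 36 × 1 = 36.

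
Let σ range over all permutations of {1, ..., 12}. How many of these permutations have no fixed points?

176214841

!12 = 12! · Σ_{k=0}^{12} (-1)^k/k!
= 12! - 12!/1! + 12!/2! - 12!/3! + 12!/4! - 12!/5! + 12!/6! - 12!/7! + 12!/8! - 12!/9! + 12!/10! - 12!/11! + 12!/12!
= 479001600 - 479001600 + 239500800 - 79833600 + 19958400 - 3991680 + 665280 - 95040 + 11880 - 1320 + 132 - 12 + 1
= 176214841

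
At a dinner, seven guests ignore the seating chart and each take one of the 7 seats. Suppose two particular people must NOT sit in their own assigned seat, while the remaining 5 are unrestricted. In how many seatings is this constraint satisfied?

Inclusion-exclusion on the 2 forbidden self-matches:
Σ_{j=0}^{2} (-1)^j C(2,j)(7-j)!
= C(2,0)·7! - C(2,1)·6! + C(2,2)·5!
= 5040 - 1440 + 120
= 3720

3720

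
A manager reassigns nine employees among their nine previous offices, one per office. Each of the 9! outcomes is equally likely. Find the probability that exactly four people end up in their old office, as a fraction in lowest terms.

11/720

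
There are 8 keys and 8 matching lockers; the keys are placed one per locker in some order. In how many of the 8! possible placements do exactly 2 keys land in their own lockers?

7420

Choose which 2 of the 8 are fixed: C(8,2) = 28.
The other 6 form a derangement: !6 = 265.
Total: 28 × 265 = 7420.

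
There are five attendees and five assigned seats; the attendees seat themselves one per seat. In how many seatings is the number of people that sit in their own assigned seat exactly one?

Pick the single fixed position: C(5,1) = 5 ways.
The other 4 form a derangement: !4 = 9.
Total: 5 × 9 = 45.

45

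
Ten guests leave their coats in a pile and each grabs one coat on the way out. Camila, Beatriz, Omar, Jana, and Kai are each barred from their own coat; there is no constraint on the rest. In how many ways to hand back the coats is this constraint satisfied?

Let A_j be the event that the j-th constrained one is fixed. By inclusion-exclusion over the 5 events:
Σ_{j=0}^{5} (-1)^j C(5,j)(10-j)!
= C(5,0)·10! - C(5,1)·9! + C(5,2)·8! - C(5,3)·7! + C(5,4)·6! - C(5,5)·5!
= 3628800 - 1814400 + 403200 - 50400 + 3600 - 120
= 2170680

2170680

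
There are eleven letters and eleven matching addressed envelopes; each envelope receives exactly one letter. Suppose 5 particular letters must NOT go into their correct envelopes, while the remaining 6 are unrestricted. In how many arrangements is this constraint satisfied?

25022880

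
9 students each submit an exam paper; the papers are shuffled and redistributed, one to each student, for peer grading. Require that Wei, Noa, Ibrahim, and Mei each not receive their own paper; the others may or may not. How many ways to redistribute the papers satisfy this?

229080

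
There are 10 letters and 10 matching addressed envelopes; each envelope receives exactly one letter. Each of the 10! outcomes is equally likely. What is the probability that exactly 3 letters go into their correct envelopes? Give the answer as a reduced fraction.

103/1680

Favorable outcomes: C(10,3)·!7 = 120·1854 = 222480.
Total outcomes: 10! = 3628800.
Probability = 222480/3628800 = 103/1680.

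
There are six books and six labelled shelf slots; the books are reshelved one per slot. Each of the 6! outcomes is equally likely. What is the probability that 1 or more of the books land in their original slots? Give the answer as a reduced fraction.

91/144

Favorable outcomes: Σ_{i≥1} C(6,i)·!(6-i) = 6·44 + 15·9 + 20·2 + 15·1 + 6·0 + 1·1 = 455.
Total outcomes: 6! = 720.
Probability = 455/720 = 91/144.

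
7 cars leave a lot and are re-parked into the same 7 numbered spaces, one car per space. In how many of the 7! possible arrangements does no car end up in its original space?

!7 is the nearest integer to 7!/e.
7! = 5040, and 5040/e ≈ 1854.11, so !7 = 1854.

1854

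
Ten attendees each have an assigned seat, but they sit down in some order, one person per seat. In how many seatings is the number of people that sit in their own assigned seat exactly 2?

Pick the 2 fixed positions: C(10,2) = 45 ways.
The remaining 8 must be deranged: !8 = 14833.
Total: 45 × 14833 = 667485.

667485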